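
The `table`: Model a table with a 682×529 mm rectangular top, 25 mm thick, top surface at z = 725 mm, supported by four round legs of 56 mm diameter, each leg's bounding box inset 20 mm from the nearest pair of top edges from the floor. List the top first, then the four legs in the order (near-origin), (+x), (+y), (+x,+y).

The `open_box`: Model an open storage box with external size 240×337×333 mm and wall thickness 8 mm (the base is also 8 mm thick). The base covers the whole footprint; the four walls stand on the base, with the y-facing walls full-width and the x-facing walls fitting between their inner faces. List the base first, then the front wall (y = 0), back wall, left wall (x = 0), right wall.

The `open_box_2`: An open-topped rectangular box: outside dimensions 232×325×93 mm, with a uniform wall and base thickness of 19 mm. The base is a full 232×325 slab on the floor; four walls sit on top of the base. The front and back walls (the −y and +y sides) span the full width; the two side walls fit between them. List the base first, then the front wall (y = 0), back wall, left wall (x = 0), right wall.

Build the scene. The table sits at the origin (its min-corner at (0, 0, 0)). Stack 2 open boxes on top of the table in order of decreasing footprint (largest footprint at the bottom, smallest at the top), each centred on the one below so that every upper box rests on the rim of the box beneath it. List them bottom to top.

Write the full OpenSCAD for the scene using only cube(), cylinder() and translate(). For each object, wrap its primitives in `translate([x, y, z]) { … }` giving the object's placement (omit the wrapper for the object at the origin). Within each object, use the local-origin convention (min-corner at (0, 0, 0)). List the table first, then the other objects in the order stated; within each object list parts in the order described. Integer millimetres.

translate([0, 0, 700]) cube([682, 529, 25]);
translate([48, 48, 0]) cylinder(h = 700, r = 28);
translate([634, 48, 0]) cylinder(h = 700, r = 28);
translate([48, 481, 0]) cylinder(h = 700, r = 28);
translate([634, 481, 0]) cylinder(h = 700, r = 28);
translate([221, 96, 725]) {
  cube([240, 337, 8]);
  translate([0, 0, 8]) cube([240, 8, 325]);
  translate([0, 329, 8]) cube([240, 8, 325]);
  translate([0, 8, 8]) cube([8, 321, 325]);
  translate([232, 8, 8]) cube([8, 321, 325]);
}
translate([225, 102, 1058]) {
  cube([232, 325, 19]);
  translate([0, 0, 19]) cube([232, 19, 74]);
  translate([0, 306, 19]) cube([232, 19, 74]);
  translate([0, 19, 19]) cube([19, 287, 74]);
  translate([213, 19, 19]) cube([19, 287, 74]);
}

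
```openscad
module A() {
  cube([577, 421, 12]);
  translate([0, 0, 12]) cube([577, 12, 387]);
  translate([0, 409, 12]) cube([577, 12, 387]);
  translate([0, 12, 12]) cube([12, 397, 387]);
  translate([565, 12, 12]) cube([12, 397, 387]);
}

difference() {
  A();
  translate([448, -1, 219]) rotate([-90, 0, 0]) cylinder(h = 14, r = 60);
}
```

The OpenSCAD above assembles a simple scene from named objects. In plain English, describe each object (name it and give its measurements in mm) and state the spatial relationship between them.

A is an open-topped rectangular box: outside dimensions 577×421×399 mm, with a uniform wall and base thickness of 12 mm. The base is a full 577×421 slab on the floor; four walls sit on top of the base. The front and back walls (the −y and +y sides) span the full width; the two side walls fit between them.

The open box has a circular hole of radius 60 mm through its front wall, centred at (x = 448, z = 219).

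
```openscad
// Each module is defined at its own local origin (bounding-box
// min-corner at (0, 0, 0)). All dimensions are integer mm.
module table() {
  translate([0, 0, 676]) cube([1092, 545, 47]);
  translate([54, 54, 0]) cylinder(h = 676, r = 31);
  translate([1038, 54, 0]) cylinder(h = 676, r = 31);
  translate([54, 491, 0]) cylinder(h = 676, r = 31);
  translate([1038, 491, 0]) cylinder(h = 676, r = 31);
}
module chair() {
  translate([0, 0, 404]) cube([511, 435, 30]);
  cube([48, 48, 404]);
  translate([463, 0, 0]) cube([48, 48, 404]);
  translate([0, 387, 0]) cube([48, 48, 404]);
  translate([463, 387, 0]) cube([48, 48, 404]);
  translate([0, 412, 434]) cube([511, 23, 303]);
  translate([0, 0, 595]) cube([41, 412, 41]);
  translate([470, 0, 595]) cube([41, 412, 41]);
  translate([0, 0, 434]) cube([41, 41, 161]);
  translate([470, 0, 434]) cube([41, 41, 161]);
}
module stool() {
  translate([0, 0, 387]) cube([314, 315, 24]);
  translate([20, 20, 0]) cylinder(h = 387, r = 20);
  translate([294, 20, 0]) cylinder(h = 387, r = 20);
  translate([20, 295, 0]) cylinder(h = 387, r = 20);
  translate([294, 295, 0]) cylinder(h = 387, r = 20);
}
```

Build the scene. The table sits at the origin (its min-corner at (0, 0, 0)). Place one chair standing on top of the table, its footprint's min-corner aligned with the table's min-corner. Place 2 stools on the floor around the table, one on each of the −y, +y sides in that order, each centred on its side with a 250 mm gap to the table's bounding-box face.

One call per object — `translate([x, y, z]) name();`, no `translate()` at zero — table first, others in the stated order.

table();
translate([0, 0, 723]) chair();
translate([389, -565, 0]) stool();
translate([389, 795, 0]) stool();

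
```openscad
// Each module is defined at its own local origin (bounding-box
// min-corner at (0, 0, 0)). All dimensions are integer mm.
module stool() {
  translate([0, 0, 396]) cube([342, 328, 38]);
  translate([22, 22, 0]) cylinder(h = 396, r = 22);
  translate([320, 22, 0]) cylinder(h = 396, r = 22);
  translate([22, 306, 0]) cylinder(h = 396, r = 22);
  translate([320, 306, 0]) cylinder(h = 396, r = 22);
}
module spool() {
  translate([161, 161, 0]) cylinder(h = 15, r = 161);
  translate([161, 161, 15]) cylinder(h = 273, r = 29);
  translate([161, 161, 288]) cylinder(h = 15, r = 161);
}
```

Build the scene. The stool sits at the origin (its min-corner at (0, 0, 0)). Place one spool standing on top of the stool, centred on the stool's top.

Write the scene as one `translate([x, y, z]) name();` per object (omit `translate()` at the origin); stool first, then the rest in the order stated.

stool();
translate([10, 3, 434]) spool();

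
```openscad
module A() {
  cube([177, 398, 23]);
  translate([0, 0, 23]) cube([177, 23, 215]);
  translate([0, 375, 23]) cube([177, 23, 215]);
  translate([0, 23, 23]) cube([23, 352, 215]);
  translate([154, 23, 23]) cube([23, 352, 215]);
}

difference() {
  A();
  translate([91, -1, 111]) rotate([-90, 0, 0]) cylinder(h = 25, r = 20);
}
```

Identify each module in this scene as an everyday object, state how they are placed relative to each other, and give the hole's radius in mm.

The subtracted cylinder has r = 20 mm.

A is an open box. The open box has a circular hole through its front wall. The hole's radius is 20 mm.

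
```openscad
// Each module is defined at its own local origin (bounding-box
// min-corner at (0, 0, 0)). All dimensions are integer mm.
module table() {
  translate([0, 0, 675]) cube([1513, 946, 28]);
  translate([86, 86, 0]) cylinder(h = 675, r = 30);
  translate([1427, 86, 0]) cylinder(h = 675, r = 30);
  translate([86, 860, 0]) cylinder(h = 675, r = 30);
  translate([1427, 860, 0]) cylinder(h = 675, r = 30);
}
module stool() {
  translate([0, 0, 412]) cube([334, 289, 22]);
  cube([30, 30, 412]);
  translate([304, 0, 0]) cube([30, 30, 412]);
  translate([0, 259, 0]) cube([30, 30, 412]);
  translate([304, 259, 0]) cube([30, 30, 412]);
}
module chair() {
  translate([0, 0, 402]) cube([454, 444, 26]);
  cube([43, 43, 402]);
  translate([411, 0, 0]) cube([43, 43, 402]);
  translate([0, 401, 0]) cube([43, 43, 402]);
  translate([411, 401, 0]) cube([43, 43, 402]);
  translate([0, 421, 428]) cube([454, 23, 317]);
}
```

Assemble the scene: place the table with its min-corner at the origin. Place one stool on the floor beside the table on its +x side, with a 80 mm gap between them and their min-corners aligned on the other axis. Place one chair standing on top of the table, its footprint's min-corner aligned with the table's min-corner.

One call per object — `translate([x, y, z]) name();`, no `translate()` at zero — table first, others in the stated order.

table();
translate([1593, 0, 0]) stool();
translate([0, 0, 703]) chair();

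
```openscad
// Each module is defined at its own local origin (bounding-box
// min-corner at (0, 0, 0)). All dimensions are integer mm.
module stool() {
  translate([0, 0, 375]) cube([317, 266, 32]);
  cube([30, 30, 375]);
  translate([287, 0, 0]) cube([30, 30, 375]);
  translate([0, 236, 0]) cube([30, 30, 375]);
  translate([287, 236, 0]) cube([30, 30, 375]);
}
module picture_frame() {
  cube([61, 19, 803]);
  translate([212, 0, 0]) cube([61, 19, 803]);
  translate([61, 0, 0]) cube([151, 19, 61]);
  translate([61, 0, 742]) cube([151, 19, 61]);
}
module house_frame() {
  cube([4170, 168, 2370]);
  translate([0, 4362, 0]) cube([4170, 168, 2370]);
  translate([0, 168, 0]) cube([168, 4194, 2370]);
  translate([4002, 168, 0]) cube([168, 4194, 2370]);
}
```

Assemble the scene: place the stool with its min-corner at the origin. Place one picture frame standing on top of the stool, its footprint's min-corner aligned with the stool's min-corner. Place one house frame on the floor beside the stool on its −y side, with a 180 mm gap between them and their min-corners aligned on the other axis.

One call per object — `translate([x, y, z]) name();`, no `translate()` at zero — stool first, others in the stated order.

stool();
translate([0, 0, 407]) picture_frame();
translate([0, -4710, 0]) house_frame();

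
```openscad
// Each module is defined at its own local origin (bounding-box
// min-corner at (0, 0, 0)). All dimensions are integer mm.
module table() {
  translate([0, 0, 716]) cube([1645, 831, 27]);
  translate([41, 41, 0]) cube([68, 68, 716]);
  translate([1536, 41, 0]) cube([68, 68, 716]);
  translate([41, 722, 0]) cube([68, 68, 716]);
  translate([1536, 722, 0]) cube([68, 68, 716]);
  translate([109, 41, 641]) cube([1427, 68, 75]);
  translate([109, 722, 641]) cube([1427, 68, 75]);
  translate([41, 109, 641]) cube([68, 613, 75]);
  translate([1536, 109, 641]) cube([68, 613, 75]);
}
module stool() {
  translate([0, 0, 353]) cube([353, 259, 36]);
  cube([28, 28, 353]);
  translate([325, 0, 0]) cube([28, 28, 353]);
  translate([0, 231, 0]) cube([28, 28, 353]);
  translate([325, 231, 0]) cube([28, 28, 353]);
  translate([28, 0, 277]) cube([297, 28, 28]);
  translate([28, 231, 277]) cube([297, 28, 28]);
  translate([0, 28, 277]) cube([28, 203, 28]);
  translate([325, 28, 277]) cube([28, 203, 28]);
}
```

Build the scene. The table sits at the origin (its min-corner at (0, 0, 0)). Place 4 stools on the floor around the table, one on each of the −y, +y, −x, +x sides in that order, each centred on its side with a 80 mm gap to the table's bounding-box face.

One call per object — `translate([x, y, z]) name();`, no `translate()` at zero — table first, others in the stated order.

table();
translate([646, -339, 0]) stool();
translate([646, 911, 0]) stool();
translate([-433, 286, 0]) stool();
translate([1725, 286, 0]) stool();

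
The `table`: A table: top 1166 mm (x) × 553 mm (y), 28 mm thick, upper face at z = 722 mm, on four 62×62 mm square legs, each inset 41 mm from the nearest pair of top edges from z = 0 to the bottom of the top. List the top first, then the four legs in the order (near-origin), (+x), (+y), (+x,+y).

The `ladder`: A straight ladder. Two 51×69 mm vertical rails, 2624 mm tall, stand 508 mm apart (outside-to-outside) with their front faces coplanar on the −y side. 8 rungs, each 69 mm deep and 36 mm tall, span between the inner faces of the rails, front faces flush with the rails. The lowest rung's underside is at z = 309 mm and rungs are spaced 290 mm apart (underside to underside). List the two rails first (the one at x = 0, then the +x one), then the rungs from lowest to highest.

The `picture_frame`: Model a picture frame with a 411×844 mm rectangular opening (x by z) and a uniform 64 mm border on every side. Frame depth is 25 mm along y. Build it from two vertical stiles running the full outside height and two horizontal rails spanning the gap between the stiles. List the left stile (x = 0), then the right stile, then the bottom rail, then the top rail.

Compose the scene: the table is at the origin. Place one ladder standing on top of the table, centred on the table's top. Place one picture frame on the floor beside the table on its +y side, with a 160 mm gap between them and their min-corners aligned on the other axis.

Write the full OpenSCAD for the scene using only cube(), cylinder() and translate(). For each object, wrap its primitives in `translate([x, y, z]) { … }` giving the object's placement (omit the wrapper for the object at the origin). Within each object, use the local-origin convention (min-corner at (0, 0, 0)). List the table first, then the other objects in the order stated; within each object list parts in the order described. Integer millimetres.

translate([0, 0, 694]) cube([1166, 553, 28]);
translate([41, 41, 0]) cube([62, 62, 694]);
translate([1063, 41, 0]) cube([62, 62, 694]);
translate([41, 450, 0]) cube([62, 62, 694]);
translate([1063, 450, 0]) cube([62, 62, 694]);
translate([329, 242, 722]) {
  cube([51, 69, 2624]);
  translate([457, 0, 0]) cube([51, 69, 2624]);
  translate([51, 0, 309]) cube([406, 69, 36]);
  translate([51, 0, 599]) cube([406, 69, 36]);
  translate([51, 0, 889]) cube([406, 69, 36]);
  translate([51, 0, 1179]) cube([406, 69, 36]);
  translate([51, 0, 1469]) cube([406, 69, 36]);
  translate([51, 0, 1759]) cube([406, 69, 36]);
  translate([51, 0, 2049]) cube([406, 69, 36]);
  translate([51, 0, 2339]) cube([406, 69, 36]);
}
translate([0, 713, 0]) {
  cube([64, 25, 972]);
  translate([475, 0, 0]) cube([64, 25, 972]);
  translate([64, 0, 0]) cube([411, 25, 64]);
  translate([64, 0, 908]) cube([411, 25, 64]);
}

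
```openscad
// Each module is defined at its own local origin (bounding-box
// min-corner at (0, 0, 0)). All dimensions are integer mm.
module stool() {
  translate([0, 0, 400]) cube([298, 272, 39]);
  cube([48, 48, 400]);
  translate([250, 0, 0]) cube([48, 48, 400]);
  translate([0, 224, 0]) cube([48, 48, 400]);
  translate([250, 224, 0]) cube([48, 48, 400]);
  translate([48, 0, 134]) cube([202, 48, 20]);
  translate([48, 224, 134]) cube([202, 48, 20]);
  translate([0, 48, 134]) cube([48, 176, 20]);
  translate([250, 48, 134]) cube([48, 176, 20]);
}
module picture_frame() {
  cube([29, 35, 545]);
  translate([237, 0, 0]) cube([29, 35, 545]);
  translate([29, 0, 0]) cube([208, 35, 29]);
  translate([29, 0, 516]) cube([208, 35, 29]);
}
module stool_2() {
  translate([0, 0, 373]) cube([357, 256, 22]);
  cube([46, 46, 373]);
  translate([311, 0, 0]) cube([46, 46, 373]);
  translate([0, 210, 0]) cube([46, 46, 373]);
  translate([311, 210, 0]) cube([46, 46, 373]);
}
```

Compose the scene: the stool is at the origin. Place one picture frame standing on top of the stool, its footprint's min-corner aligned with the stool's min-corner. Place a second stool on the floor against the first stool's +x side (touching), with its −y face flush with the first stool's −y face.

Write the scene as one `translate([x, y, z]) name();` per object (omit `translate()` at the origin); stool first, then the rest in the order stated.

stool();
translate([0, 0, 439]) picture_frame();
translate([298, 0, 0]) stool_2();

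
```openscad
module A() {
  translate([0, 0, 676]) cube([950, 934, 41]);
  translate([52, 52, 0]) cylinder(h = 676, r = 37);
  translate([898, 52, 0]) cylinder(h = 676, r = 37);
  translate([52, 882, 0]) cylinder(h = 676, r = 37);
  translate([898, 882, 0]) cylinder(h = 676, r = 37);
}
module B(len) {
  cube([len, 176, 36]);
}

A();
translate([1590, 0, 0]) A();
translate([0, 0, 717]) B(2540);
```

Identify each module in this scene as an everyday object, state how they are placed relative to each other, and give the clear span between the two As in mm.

A is a table. B is a beam. A beam spans the tops of two tables. The clear span between the two tables is 640 mm.

Second table starts at x = 1590; first ends at x = 950; clear span = 1590 − 950 = 640 mm.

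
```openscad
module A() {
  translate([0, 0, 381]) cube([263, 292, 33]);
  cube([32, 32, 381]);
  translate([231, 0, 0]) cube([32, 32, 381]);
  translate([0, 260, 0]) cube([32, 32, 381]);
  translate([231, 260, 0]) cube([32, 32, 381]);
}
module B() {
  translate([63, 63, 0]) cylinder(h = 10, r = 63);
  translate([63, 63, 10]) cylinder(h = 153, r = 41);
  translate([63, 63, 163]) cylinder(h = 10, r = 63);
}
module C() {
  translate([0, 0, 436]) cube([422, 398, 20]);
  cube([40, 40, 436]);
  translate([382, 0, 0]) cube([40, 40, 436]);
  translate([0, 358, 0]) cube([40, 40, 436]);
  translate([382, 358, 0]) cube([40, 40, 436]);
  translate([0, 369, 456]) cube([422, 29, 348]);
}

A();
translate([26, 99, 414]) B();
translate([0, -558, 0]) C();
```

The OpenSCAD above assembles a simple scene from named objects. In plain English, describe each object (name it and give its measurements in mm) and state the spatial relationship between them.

A is a simple wooden stool: a rectangular seat 263 mm (x) by 292 mm (y), 33 mm thick, top face at z = 414 mm, on four square legs, each 32×32 mm in cross-section. The legs rest on z = 0, each flush with a corner of the seat.

B is a spool: two coaxial disc flanges of radius 63 mm and thickness 10 mm, joined by a core cylinder of radius 41 mm and height 153 mm. The lower flange rests on z = 0 and the three cylinders share a vertical axis.

C is a chair. The seat is a 422×398×20 mm slab with its top at z = 456 mm, on four 40×40 mm corner legs (flush with the seat edges, standing on z = 0). A flat backrest 29 mm thick, 348 mm tall, spans the full seat width and rises from the seat top along its +y edge, rear face flush with the rear of the seat.

The spool is on top of the stool. The chair is on the floor beside the stool on its −y side.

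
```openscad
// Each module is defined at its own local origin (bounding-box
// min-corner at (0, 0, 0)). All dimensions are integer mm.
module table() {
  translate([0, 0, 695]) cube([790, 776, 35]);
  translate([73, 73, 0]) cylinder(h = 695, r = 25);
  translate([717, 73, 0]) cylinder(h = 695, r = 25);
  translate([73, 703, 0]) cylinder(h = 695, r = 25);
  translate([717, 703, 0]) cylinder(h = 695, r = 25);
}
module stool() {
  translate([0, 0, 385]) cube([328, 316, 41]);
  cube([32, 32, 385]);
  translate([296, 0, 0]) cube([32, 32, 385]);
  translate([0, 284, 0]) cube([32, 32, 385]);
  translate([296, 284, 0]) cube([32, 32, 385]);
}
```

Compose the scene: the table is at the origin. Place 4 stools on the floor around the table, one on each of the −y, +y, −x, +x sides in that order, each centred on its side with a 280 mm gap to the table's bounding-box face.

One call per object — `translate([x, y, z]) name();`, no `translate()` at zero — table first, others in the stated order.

table();
translate([231, -596, 0]) stool();
translate([231, 1056, 0]) stool();
translate([-608, 230, 0]) stool();
translate([1070, 230, 0]) stool();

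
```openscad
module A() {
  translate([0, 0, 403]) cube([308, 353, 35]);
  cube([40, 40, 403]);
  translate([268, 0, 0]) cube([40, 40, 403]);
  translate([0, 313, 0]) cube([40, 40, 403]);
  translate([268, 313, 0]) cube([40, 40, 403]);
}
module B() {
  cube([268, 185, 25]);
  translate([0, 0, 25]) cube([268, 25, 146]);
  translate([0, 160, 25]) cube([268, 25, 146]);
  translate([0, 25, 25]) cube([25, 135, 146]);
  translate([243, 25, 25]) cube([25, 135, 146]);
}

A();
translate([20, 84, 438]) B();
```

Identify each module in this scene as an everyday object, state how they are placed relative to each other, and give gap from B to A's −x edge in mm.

The open box's min-x is at 20; the stool's min-x is 0; gap = 20 mm.

A is a stool. B is an open box. The open box is on top of the stool, centred. The gap from the open box to the stool's −x edge is 20 mm.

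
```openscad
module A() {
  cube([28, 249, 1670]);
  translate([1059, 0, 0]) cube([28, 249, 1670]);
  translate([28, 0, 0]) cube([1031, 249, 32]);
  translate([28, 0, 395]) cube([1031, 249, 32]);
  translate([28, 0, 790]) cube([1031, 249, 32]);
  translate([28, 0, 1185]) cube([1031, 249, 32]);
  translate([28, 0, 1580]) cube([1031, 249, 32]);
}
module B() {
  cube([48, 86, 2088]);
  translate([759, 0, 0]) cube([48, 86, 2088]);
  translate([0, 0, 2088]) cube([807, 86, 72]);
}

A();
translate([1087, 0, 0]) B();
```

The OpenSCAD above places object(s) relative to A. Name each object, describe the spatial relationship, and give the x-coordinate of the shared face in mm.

The bookshelf's +x face and the door frame's −x face are both at x = 1087 mm.

A is a bookshelf. B is a door frame. The door frame is against the bookshelf's +x side, with their −y faces flush. The x-coordinate of the shared face is 1087 mm.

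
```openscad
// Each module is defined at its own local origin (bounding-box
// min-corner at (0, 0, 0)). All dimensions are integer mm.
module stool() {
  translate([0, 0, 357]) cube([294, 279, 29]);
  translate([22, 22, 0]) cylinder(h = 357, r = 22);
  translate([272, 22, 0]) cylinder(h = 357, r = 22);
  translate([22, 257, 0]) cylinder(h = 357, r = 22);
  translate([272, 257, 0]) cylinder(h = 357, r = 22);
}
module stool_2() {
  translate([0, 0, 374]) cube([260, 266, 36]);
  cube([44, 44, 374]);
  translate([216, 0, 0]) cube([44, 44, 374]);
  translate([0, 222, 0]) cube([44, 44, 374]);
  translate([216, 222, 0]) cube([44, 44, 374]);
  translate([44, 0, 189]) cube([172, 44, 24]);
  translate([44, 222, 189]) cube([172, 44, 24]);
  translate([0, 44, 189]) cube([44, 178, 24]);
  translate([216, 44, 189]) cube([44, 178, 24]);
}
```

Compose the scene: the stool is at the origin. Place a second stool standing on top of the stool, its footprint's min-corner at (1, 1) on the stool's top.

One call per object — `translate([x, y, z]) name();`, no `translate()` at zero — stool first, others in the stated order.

stool();
translate([1, 1, 386]) stool_2();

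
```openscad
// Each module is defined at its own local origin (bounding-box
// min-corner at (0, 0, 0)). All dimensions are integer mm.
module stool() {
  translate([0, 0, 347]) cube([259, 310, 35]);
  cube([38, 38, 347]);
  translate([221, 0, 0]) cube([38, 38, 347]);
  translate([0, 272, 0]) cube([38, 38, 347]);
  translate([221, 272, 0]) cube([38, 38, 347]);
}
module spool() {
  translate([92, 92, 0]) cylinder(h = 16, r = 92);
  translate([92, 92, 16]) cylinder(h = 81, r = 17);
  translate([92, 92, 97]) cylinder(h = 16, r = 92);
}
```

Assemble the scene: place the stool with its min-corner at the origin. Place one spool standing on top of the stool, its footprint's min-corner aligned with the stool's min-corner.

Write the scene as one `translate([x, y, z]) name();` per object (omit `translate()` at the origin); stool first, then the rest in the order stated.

stool();
translate([0, 0, 382]) spool();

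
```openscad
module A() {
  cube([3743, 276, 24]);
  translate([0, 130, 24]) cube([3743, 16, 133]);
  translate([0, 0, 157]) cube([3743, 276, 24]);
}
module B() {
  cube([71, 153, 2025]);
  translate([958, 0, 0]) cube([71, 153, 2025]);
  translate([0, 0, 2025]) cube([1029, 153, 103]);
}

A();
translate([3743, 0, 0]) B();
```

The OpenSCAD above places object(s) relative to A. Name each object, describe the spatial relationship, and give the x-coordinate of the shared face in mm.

The I-beam's +x face and the door frame's −x face are both at x = 3743 mm.

A is an I-beam. B is a door frame. The door frame is against the I-beam's +x side, with their −y faces flush. The x-coordinate of the shared face is 3743 mm.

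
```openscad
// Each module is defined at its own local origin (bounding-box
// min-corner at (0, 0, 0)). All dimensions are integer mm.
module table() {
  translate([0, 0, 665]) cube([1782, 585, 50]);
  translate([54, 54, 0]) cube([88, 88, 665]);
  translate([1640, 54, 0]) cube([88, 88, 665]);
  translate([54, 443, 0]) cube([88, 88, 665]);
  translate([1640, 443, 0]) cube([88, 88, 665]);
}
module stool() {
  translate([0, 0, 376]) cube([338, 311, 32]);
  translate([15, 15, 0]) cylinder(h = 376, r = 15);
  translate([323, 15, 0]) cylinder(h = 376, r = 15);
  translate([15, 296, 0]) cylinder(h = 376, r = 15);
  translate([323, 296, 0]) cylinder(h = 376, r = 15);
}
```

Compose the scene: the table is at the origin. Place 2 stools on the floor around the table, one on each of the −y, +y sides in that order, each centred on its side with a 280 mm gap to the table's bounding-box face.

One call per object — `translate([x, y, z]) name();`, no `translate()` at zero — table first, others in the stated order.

table();
translate([722, -591, 0]) stool();
translate([722, 865, 0]) stool();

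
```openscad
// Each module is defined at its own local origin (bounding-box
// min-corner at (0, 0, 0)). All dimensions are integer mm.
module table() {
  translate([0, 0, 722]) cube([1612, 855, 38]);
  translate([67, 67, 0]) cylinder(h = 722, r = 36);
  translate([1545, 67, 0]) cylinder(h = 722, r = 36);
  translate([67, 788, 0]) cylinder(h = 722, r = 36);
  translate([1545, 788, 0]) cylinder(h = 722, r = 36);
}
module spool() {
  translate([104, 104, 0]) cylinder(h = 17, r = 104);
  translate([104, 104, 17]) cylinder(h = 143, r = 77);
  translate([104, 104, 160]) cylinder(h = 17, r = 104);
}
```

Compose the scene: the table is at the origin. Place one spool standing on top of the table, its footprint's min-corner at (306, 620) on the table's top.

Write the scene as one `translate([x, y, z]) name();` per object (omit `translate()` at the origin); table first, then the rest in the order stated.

table();
translate([306, 620, 760]) spool();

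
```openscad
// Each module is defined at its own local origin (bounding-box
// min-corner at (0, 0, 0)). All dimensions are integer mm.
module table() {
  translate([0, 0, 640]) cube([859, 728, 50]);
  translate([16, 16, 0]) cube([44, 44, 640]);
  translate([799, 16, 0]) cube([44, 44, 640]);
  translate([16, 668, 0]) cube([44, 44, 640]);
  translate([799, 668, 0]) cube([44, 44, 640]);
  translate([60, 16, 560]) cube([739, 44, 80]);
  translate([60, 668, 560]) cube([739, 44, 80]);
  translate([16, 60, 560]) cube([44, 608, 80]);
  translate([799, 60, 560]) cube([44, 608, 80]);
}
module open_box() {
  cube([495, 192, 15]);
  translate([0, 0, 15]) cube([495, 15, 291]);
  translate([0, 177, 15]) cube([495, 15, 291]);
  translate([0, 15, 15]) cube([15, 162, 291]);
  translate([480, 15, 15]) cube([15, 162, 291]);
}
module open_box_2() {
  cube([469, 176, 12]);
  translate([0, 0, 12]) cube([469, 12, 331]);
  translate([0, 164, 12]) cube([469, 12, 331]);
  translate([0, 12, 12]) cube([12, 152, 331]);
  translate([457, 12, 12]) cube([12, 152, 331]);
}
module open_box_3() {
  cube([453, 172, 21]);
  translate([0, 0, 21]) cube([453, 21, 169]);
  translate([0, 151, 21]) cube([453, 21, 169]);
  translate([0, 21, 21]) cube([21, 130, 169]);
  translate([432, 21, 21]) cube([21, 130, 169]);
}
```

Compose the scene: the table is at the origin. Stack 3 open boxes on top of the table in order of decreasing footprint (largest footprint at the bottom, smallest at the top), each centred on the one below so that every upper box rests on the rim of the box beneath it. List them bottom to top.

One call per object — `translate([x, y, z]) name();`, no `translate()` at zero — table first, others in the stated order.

table();
translate([182, 268, 690]) open_box();
translate([195, 276, 996]) open_box_2();
translate([203, 278, 1339]) open_box_3();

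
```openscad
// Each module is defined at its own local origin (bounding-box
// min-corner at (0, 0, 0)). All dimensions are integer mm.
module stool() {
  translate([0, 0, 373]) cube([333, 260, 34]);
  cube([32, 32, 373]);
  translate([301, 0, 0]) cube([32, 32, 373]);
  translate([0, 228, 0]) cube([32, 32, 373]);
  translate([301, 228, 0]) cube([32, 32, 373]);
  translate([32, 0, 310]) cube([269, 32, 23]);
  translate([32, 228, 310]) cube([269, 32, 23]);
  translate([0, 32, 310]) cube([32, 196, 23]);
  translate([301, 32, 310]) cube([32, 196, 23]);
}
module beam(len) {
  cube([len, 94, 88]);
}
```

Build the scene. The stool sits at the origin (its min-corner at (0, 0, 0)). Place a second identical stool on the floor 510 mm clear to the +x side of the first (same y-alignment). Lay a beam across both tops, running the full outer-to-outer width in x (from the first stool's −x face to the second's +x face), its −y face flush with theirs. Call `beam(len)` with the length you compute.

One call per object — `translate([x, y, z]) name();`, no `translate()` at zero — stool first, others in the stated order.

stool();
translate([843, 0, 0]) stool();
translate([0, 0, 407]) beam(1176);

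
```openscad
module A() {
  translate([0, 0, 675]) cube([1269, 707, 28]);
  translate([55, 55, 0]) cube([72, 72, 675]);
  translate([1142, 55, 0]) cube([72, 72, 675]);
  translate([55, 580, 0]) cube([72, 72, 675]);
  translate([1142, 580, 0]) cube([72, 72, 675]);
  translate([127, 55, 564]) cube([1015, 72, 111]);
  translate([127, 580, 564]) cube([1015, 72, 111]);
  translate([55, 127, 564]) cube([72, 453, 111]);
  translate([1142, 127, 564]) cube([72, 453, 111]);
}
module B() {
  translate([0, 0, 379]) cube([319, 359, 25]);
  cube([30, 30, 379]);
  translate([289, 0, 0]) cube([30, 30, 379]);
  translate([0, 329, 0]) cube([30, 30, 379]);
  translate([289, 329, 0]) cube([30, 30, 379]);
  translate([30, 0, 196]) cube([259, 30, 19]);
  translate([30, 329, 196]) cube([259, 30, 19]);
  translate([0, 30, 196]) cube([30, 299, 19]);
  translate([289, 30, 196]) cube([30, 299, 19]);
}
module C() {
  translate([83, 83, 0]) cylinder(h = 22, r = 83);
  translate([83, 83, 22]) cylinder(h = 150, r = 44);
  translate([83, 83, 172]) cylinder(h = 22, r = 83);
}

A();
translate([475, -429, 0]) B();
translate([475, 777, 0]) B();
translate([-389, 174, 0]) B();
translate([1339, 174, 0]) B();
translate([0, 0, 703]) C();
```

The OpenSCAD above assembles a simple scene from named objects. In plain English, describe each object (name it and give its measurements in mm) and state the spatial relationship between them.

A is a table with a 1269×707 mm rectangular top, 28 mm thick, top surface at z = 703 mm, supported by four 72×72 mm square legs, each inset 55 mm from the nearest pair of top edges, running from the floor. Four apron rails, 72 mm thick and 111 mm tall, run between adjacent legs with their top edges flush with the underside of the top and their outer faces flush with the legs' outer faces.

B is a simple wooden stool: a rectangular seat 319 mm (x) by 359 mm (y), 25 mm thick, top face at z = 404 mm, on four square legs, each 30×30 mm in cross-section. The legs rest on z = 0, each flush with a corner of the seat. Four stretchers, 30 mm wide and 19 mm tall, connect adjacent legs with their undersides at z = 196 mm, each running between the inner faces of the legs it joins and aligned with the legs' outer faces on the other axis.

C is a spool: two coaxial disc flanges of radius 83 mm and thickness 22 mm, joined by a core cylinder of radius 44 mm and height 150 mm. The lower flange rests on z = 0 and the three cylinders share a vertical axis.

Four stools sit around the table at the −y, +y, −x, +x sides. The spool is on top of the table.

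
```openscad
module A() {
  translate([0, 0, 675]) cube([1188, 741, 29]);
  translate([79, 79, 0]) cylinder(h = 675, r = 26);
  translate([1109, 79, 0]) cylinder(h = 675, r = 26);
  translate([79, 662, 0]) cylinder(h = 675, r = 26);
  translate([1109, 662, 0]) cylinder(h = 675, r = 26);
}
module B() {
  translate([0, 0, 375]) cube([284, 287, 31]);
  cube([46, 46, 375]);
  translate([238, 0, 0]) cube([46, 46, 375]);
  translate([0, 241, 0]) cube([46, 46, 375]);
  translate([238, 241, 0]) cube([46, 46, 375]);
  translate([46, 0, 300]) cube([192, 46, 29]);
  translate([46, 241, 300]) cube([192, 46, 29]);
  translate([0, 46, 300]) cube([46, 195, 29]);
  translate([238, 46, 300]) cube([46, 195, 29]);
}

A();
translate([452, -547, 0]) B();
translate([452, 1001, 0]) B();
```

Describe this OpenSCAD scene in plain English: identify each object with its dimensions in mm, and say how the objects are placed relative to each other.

A is a rectangular dining table. The top is 1188×741×29 mm with its upper surface at z = 704 mm. It stands on four round legs of 52 mm diameter, each leg's bounding box inset 53 mm from the nearest pair of top edges, running from the floor to the underside of the top.

B is a simple wooden stool: a rectangular seat 284 mm (x) by 287 mm (y), 31 mm thick, top face at z = 406 mm, on four square legs, each 46×46 mm in cross-section. The legs rest on z = 0, each flush with a corner of the seat. Four stretchers, 46 mm wide and 29 mm tall, connect adjacent legs with their undersides at z = 300 mm, each running between the inner faces of the legs it joins and aligned with the legs' outer faces on the other axis.

Two stools sit around the table at the −y, +y sides.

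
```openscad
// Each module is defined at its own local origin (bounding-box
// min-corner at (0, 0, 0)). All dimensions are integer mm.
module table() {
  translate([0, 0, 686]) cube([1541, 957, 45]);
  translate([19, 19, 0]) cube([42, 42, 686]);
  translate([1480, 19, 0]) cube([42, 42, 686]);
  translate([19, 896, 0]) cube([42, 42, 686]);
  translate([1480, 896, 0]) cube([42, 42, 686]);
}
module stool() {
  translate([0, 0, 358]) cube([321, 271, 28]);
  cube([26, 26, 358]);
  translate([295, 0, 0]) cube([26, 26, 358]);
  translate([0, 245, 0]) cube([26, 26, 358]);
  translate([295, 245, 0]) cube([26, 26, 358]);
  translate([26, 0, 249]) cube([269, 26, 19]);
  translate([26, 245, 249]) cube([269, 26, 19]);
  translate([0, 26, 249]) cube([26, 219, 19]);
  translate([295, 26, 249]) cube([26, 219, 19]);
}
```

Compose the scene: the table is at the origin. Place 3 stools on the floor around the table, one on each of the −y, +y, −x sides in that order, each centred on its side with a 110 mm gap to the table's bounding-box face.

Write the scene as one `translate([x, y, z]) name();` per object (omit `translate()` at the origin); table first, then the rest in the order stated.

table();
translate([610, -381, 0]) stool();
translate([610, 1067, 0]) stool();
translate([-431, 343, 0]) stool();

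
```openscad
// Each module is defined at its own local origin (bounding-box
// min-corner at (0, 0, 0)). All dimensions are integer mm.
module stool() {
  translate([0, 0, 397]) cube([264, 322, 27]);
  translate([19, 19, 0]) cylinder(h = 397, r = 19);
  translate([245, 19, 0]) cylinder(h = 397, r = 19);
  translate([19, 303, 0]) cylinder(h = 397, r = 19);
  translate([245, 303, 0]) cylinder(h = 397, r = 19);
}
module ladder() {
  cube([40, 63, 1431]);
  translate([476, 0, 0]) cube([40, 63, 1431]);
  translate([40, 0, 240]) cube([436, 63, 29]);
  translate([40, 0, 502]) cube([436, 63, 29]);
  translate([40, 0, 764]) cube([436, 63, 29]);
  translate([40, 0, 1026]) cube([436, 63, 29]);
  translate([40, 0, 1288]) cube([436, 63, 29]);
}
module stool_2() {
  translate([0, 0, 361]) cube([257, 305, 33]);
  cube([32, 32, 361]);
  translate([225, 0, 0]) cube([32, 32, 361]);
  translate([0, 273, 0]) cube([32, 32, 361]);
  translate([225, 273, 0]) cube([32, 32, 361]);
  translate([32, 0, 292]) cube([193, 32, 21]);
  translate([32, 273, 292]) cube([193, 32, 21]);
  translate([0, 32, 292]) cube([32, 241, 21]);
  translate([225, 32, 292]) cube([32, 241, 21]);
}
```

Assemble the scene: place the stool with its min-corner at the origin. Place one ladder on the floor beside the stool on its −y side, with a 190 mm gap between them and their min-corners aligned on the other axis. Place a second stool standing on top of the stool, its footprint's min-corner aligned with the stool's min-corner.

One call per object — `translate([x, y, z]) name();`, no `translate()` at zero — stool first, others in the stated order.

stool();
translate([0, -253, 0]) ladder();
translate([0, 0, 424]) stool_2();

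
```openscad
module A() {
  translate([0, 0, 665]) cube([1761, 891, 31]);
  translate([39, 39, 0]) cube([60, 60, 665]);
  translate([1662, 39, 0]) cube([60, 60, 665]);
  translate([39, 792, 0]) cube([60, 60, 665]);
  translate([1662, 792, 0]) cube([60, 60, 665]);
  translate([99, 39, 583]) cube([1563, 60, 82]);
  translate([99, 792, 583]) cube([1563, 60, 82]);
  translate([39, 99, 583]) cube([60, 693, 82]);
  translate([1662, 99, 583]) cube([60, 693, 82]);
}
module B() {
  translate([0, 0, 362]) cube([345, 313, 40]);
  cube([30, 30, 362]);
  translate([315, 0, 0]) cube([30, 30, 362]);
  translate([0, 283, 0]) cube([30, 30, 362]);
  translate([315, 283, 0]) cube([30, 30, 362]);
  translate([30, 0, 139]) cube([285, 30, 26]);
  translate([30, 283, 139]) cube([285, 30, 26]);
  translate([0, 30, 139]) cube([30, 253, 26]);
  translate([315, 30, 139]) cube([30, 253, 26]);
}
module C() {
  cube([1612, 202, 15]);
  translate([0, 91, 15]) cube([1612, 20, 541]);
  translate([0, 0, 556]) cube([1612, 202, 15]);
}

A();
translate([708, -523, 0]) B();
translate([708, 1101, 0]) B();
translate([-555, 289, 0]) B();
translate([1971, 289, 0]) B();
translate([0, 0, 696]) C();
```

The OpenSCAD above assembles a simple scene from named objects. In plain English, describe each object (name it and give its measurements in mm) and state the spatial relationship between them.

A is a rectangular dining table. The top is 1761×891×31 mm with its upper surface at z = 696 mm. It stands on four 60×60 mm square legs, each inset 39 mm from the nearest pair of top edges, running from the floor to the underside of the top. Four apron rails, 60 mm thick and 82 mm tall, run between adjacent legs with their top edges flush with the underside of the top and their outer faces flush with the legs' outer faces.

B is a four-legged stool. The seat is a 345×313×40 mm slab whose top surface is at z = 402 mm; four square legs, each 30×30 mm in cross-section, run from the floor (z = 0) to the underside of the seat, each flush with a corner of the seat. Four stretchers, 30 mm wide and 26 mm tall, connect adjacent legs with their undersides at z = 139 mm, each running between the inner faces of the legs it joins and aligned with the legs' outer faces on the other axis.

C is an I-beam lying along x, 1612 mm long. Overall section height 571 mm. Two flanges 202 mm wide (y) and 15 mm thick, one on the floor and one at the top; a web 20 mm thick runs between them, centred on the flange width.

Four stools sit around the table at the −y, +y, −x, +x sides. The I-beam is on top of the table.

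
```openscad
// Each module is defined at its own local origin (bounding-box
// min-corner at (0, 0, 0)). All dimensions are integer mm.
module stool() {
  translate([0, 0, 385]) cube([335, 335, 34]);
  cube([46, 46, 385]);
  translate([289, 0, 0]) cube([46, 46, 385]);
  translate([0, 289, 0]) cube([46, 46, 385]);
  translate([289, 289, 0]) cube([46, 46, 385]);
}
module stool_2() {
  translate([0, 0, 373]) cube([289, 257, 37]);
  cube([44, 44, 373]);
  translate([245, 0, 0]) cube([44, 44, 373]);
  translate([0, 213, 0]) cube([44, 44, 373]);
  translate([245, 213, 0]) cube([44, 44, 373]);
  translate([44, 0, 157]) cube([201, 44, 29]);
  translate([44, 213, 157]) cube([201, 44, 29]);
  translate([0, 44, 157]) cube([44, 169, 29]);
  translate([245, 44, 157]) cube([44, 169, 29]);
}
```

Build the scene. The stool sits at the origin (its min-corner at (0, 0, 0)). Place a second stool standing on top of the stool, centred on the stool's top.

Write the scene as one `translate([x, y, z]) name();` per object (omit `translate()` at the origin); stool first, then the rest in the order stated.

stool();
translate([23, 39, 419]) stool_2();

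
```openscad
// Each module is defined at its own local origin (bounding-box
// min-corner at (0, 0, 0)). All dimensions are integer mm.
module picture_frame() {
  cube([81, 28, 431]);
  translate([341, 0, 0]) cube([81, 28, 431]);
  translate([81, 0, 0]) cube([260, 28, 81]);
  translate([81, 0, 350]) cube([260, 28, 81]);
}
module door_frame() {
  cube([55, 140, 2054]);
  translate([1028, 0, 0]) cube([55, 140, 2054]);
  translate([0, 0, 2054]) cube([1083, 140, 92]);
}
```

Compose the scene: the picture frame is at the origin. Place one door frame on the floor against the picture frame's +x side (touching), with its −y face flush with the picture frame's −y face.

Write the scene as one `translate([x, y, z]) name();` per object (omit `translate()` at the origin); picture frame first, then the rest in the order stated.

picture_frame();
translate([422, 0, 0]) door_frame();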